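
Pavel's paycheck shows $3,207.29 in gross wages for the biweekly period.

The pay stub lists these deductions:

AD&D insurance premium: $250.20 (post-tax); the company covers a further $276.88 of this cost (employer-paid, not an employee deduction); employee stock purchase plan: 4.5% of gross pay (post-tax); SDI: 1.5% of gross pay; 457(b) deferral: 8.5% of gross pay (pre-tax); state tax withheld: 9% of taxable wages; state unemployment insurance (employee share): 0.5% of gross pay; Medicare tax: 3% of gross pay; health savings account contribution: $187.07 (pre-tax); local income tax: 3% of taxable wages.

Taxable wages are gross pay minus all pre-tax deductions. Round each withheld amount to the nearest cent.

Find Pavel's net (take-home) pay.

$1,862.99

Health savings account contribution: $187.07
457(b) deferral: $3,207.29 × 0.085 = $272.62
Pre-tax total = $187.07 + $272.62 = $459.69
Taxable wages = $3,207.29 − $459.69 = $2,747.60
Local income tax: $2,747.60 × 0.03 = $82.43
State tax withheld: $2,747.60 × 0.09 = $247.28
State unemployment insurance (employee share): $3,207.29 × 0.005 = $16.04
SDI: $3,207.29 × 0.015 = $48.11
Medicare tax: $3,207.29 × 0.03 = $96.22
AD&D insurance premium: $250.20
Employee stock purchase plan: $3,207.29 × 0.045 = $144.33
(Employer's $276.88 toward AD&D insurance premium is not withheld from the employee.)
Total deductions = $187.07 + $272.62 + $82.43 + $247.28 + $16.04 + $48.11 + $96.22 + $250.20 + $144.33 = $1,344.30
Net pay = $3,207.29 − $1,344.30 = $1,862.99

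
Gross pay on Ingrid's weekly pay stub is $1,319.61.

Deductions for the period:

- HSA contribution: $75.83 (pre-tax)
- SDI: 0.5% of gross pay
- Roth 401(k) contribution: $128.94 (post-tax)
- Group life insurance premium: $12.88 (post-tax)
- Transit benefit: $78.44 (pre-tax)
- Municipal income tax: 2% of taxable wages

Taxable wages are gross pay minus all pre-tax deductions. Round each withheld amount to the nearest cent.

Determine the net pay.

HSA contribution: $75.83
Transit benefit: $78.44
Pre-tax total = $75.83 + $78.44 = $154.27
Taxable wages = $1,319.61 − $154.27 = $1,165.34
Municipal income tax: $1,165.34 × 0.02 = $23.31
SDI: $1,319.61 × 0.005 = $6.60
Roth 401(k) contribution: $128.94
Group life insurance premium: $12.88
Total deductions = $75.83 + $78.44 + $23.31 + $6.60 + $128.94 + $12.88 = $326.00
Net pay = $1,319.61 − $326.00 = $993.61

$993.61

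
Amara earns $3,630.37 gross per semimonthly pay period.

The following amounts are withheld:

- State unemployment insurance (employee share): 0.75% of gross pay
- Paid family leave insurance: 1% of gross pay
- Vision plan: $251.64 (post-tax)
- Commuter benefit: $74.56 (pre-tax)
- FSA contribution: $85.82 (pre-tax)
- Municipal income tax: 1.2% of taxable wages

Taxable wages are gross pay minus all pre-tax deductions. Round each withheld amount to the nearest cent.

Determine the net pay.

$3,113.18

Commuter benefit: $74.56
FSA contribution: $85.82
Pre-tax total = $74.56 + $85.82 = $160.38
Taxable wages = $3,630.37 − $160.38 = $3,469.99
Municipal income tax: $3,469.99 × 0.012 = $41.64
State unemployment insurance (employee share): $3,630.37 × 0.0075 = $27.23
Paid family leave insurance: $3,630.37 × 0.01 = $36.30
Vision plan: $251.64
Total deductions = $74.56 + $85.82 + $41.64 + $27.23 + $36.30 + $251.64 = $517.19
Net pay = $3,630.37 − $517.19 = $3,113.18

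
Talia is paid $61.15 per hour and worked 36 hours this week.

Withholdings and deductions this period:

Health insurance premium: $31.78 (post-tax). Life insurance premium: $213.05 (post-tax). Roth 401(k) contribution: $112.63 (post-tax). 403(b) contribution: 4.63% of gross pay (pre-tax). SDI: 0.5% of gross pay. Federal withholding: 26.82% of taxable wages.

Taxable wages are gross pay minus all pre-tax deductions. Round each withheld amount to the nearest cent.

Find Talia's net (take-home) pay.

$1167.93

Gross pay: 36 × $61.15 = $2201.40
403(b) contribution: $2201.40 × 0.0463 = $101.92
Taxable wages = $2201.40 − $101.92 = $2099.48
Federal withholding: $2099.48 × 0.2682 = $563.08
SDI: $2201.40 × 0.005 = $11.01
Health insurance premium: $31.78
Roth 401(k) contribution: $112.63
Life insurance premium: $213.05
Total deductions = $101.92 + $563.08 + $11.01 + $31.78 + $112.63 + $213.05 = $1033.47
Net pay = $2201.40 − $1033.47 = $1167.93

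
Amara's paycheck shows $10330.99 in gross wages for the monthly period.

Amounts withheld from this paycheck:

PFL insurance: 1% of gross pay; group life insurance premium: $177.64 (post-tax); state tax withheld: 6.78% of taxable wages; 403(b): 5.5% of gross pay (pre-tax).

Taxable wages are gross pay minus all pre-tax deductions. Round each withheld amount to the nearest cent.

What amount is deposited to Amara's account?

$8819.92

403(b): $10330.99 × 0.055 = $568.20
Taxable wages = $10330.99 − $568.20 = $9762.79
State tax withheld: $9762.79 × 0.0678 = $661.92
PFL insurance: $10330.99 × 0.01 = $103.31
Group life insurance premium: $177.64
Total deductions = $568.20 + $661.92 + $103.31 + $177.64 = $1511.07
Net pay = $10330.99 − $1511.07 = $8819.92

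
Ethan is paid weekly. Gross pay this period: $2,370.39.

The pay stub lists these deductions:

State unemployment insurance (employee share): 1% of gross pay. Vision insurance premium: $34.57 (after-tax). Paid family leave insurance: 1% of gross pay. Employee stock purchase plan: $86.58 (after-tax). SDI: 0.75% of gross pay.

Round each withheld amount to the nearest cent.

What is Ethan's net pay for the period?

$2,184.06

SDI: $2,370.39 × 0.0075 = $17.78
Paid family leave insurance: $2,370.39 × 0.01 = $23.70
State unemployment insurance (employee share): $2,370.39 × 0.01 = $23.70
Vision insurance premium: $34.57
Employee stock purchase plan: $86.58
Total deductions = $17.78 + $23.70 + $23.70 + $34.57 + $86.58 = $186.33
Net pay = $2,370.39 − $186.33 = $2,184.06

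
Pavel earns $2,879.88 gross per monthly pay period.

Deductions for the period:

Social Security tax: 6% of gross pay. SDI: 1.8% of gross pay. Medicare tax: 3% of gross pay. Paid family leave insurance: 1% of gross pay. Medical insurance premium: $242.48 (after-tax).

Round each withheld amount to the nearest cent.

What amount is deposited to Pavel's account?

Medicare tax: $2,879.88 × 0.03 = $86.40
Paid family leave insurance: $2,879.88 × 0.01 = $28.80
SDI: $2,879.88 × 0.018 = $51.84
Social Security tax: $2,879.88 × 0.06 = $172.79
Medical insurance premium: $242.48
Total deductions = $86.40 + $28.80 + $51.84 + $172.79 + $242.48 = $582.31
Net pay = $2,879.88 − $582.31 = $2,297.57

$2,297.57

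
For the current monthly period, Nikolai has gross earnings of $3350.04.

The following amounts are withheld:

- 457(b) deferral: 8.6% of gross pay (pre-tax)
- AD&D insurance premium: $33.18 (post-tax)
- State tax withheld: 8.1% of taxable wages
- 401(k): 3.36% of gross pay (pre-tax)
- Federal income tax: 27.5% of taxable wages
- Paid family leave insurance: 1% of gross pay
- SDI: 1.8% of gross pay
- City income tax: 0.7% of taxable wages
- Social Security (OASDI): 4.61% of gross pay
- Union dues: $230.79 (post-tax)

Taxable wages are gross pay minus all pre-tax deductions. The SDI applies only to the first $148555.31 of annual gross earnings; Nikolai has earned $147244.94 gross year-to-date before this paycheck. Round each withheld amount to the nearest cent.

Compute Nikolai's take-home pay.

$1403.25

457(b) deferral: $3350.04 × 0.086 = $288.10
401(k): $3350.04 × 0.0336 = $112.56
Pre-tax total = $288.10 + $112.56 = $400.66
Taxable wages = $3350.04 − $400.66 = $2949.38
State tax withheld: $2949.38 × 0.081 = $238.90
Federal income tax: $2949.38 × 0.275 = $811.08
City income tax: $2949.38 × 0.007 = $20.65
Paid family leave insurance: $3350.04 × 0.01 = $33.50
Social Security (OASDI): $3350.04 × 0.0461 = $154.44
SDI: only $148555.31 − $147244.94 = $1310.37 of this check is subject → $1310.37 × 0.018 = $23.59
AD&D insurance premium: $33.18
Union dues: $230.79
Total deductions = $288.10 + $112.56 + $238.90 + $811.08 + $20.65 + $33.50 + $154.44 + $23.59 + $33.18 + $230.79 = $1946.79
Net pay = $3350.04 − $1946.79 = $1403.25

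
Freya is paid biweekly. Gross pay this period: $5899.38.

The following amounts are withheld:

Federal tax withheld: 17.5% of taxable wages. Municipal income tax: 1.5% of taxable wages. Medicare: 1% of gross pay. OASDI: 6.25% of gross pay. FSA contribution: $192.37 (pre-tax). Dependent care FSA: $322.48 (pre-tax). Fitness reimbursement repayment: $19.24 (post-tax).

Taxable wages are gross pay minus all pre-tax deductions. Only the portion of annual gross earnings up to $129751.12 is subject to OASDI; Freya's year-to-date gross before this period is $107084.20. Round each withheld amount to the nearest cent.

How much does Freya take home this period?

FSA contribution: $192.37
Dependent care FSA: $322.48
Pre-tax total = $192.37 + $322.48 = $514.85
Taxable wages = $5899.38 − $514.85 = $5384.53
Municipal income tax: $5384.53 × 0.015 = $80.77
Federal tax withheld: $5384.53 × 0.175 = $942.29
OASDI: cap not yet reached, full $5899.38 is subject → $5899.38 × 0.0625 = $368.71
Medicare: $5899.38 × 0.01 = $58.99
Fitness reimbursement repayment: $19.24
Total deductions = $192.37 + $322.48 + $80.77 + $942.29 + $368.71 + $58.99 + $19.24 = $1984.85
Net pay = $5899.38 − $1984.85 = $3914.53

$3914.53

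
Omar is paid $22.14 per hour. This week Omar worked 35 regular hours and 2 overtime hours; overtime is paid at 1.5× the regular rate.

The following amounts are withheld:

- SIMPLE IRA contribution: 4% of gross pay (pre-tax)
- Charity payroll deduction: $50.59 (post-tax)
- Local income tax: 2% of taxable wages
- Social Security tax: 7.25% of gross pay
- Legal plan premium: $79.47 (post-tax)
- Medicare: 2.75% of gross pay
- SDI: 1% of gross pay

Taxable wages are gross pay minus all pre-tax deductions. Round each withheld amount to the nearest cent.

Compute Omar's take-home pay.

Regular pay: 35 × $22.14 = $774.90
Overtime pay: 2 × $22.14 × 1.5 = $66.42
Gross pay = $774.90 + $66.42 = $841.32
SIMPLE IRA contribution: $841.32 × 0.04 = $33.65
Taxable wages = $841.32 − $33.65 = $807.67
Local income tax: $807.67 × 0.02 = $16.15
Medicare: $841.32 × 0.0275 = $23.14
SDI: $841.32 × 0.01 = $8.41
Social Security tax: $841.32 × 0.0725 = $61.00
Legal plan premium: $79.47
Charity payroll deduction: $50.59
Total deductions = $33.65 + $16.15 + $23.14 + $8.41 + $61.00 + $79.47 + $50.59 = $272.41
Net pay = $841.32 − $272.41 = $568.91

$568.91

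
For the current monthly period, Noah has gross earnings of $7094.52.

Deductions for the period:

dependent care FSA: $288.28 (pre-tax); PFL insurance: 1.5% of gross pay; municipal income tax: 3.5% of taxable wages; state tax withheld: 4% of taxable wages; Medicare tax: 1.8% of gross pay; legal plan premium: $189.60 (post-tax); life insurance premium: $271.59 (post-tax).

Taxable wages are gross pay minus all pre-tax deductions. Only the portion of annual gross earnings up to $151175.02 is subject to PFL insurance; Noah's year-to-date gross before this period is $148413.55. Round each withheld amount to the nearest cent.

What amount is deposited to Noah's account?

Dependent care FSA: $288.28
Taxable wages = $7094.52 − $288.28 = $6806.24
State tax withheld: $6806.24 × 0.04 = $272.25
Municipal income tax: $6806.24 × 0.035 = $238.22
PFL insurance: only $151175.02 − $148413.55 = $2761.47 of this check is subject → $2761.47 × 0.015 = $41.42
Medicare tax: $7094.52 × 0.018 = $127.70
Life insurance premium: $271.59
Legal plan premium: $189.60
Total deductions = $288.28 + $272.25 + $238.22 + $41.42 + $127.70 + $271.59 + $189.60 = $1429.06
Net pay = $7094.52 − $1429.06 = $5665.46

$5665.46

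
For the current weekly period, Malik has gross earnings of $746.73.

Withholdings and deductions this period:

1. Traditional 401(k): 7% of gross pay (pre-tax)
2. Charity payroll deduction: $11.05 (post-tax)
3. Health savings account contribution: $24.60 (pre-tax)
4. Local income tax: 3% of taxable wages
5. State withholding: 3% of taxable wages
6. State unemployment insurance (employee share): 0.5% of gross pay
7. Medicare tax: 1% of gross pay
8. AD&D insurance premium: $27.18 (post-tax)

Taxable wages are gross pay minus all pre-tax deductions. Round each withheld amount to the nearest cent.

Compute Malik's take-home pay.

$580.23

Traditional 401(k): $746.73 × 0.07 = $52.27
Health savings account contribution: $24.60
Pre-tax total = $52.27 + $24.60 = $76.87
Taxable wages = $746.73 − $76.87 = $669.86
State withholding: $669.86 × 0.03 = $20.10
Local income tax: $669.86 × 0.03 = $20.10
State unemployment insurance (employee share): $746.73 × 0.005 = $3.73
Medicare tax: $746.73 × 0.01 = $7.47
Charity payroll deduction: $11.05
AD&D insurance premium: $27.18
Total deductions = $52.27 + $24.60 + $20.10 + $20.10 + $3.73 + $7.47 + $11.05 + $27.18 = $166.50
Net pay = $746.73 − $166.50 = $580.23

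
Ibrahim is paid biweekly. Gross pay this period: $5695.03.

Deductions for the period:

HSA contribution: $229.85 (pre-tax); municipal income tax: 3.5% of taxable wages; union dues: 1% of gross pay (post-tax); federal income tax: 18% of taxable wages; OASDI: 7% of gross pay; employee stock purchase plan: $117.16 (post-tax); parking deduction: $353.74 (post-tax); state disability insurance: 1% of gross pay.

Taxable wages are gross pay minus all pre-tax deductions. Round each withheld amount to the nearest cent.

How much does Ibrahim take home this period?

HSA contribution: $229.85
Taxable wages = $5695.03 − $229.85 = $5465.18
Municipal income tax: $5465.18 × 0.035 = $191.28
Federal income tax: $5465.18 × 0.18 = $983.73
State disability insurance: $5695.03 × 0.01 = $56.95
OASDI: $5695.03 × 0.07 = $398.65
Employee stock purchase plan: $117.16
Union dues: $5695.03 × 0.01 = $56.95
Parking deduction: $353.74
Total deductions = $229.85 + $191.28 + $983.73 + $56.95 + $398.65 + $117.16 + $56.95 + $353.74 = $2388.31
Net pay = $5695.03 − $2388.31 = $3306.72

$3306.72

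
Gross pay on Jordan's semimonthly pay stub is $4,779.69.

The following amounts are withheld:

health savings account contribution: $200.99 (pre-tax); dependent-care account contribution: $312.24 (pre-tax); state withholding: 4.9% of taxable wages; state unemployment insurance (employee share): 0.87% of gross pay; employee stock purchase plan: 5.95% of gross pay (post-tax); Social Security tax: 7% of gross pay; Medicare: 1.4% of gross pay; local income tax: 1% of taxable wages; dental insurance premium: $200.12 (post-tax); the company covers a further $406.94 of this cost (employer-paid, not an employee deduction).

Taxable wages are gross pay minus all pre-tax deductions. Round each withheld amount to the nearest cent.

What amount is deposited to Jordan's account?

Health savings account contribution: $200.99
Dependent-care account contribution: $312.24
Pre-tax total = $200.99 + $312.24 = $513.23
Taxable wages = $4,779.69 − $513.23 = $4,266.46
State withholding: $4,266.46 × 0.049 = $209.06
Local income tax: $4,266.46 × 0.01 = $42.66
Medicare: $4,779.69 × 0.014 = $66.92
Social Security tax: $4,779.69 × 0.07 = $334.58
State unemployment insurance (employee share): $4,779.69 × 0.0087 = $41.58
Employee stock purchase plan: $4,779.69 × 0.0595 = $284.39
Dental insurance premium: $200.12
(Employer's $406.94 toward dental insurance premium is not withheld from the employee.)
Total deductions = $200.99 + $312.24 + $209.06 + $42.66 + $66.92 + $334.58 + $41.58 + $284.39 + $200.12 = $1,692.54
Net pay = $4,779.69 − $1,692.54 = $3,087.15

$3,087.15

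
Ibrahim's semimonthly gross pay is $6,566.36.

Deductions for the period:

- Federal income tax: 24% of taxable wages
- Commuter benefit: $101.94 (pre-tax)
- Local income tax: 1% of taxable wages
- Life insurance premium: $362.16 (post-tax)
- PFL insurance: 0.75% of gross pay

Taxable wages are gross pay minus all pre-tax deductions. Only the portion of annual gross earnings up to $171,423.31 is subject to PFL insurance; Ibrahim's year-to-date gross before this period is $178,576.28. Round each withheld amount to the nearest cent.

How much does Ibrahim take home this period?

Commuter benefit: $101.94
Taxable wages = $6,566.36 − $101.94 = $6,464.42
Federal income tax: $6,464.42 × 0.24 = $1,551.46
Local income tax: $6,464.42 × 0.01 = $64.64
PFL insurance: annual cap $171,423.31 already reached (YTD $178,576.28), so $0.00
Life insurance premium: $362.16
Total deductions = $101.94 + $1,551.46 + $64.64 + $0.00 + $362.16 = $2,080.20
Net pay = $6,566.36 − $2,080.20 = $4,486.16

$4,486.16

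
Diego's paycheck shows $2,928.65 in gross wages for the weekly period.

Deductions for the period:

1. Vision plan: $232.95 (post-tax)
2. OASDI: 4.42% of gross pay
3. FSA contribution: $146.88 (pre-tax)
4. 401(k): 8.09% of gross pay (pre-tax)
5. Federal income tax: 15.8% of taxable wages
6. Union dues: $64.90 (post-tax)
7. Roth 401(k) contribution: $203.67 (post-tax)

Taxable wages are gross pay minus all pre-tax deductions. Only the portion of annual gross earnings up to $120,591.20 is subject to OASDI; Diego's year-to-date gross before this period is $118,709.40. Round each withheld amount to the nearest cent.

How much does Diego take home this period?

$1,558.06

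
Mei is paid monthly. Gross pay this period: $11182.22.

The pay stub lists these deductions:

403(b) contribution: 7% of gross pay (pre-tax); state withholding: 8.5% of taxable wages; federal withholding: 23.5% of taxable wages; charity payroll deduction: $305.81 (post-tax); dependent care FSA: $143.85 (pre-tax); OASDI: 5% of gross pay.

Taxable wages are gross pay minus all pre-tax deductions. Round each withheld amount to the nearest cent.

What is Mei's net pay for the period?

$6108.89

Dependent care FSA: $143.85
403(b) contribution: $11182.22 × 0.07 = $782.76
Pre-tax total = $143.85 + $782.76 = $926.61
Taxable wages = $11182.22 − $926.61 = $10255.61
State withholding: $10255.61 × 0.085 = $871.73
Federal withholding: $10255.61 × 0.235 = $2410.07
OASDI: $11182.22 × 0.05 = $559.11
Charity payroll deduction: $305.81
Total deductions = $143.85 + $782.76 + $871.73 + $2410.07 + $559.11 + $305.81 = $5073.33
Net pay = $11182.22 − $5073.33 = $6108.89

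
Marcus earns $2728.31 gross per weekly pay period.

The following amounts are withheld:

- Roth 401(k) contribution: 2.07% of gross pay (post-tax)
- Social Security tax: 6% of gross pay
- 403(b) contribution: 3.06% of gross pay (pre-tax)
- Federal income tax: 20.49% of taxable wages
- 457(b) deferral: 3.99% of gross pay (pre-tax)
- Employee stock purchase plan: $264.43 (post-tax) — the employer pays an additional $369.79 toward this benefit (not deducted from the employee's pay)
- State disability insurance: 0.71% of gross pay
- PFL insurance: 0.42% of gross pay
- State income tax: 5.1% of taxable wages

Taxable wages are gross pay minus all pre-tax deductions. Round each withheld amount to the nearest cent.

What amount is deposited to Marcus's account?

403(b) contribution: $2728.31 × 0.0306 = $83.49
457(b) deferral: $2728.31 × 0.0399 = $108.86
Pre-tax total = $83.49 + $108.86 = $192.35
Taxable wages = $2728.31 − $192.35 = $2535.96
State income tax: $2535.96 × 0.051 = $129.33
Federal income tax: $2535.96 × 0.2049 = $519.62
Social Security tax: $2728.31 × 0.06 = $163.70
State disability insurance: $2728.31 × 0.0071 = $19.37
PFL insurance: $2728.31 × 0.0042 = $11.46
Roth 401(k) contribution: $2728.31 × 0.0207 = $56.48
Employee stock purchase plan: $264.43
(Employer's $369.79 toward employee stock purchase plan is not withheld from the employee.)
Total deductions = $83.49 + $108.86 + $129.33 + $519.62 + $163.70 + $19.37 + $11.46 + $56.48 + $264.43 = $1356.74
Net pay = $2728.31 − $1356.74 = $1371.57

$1371.57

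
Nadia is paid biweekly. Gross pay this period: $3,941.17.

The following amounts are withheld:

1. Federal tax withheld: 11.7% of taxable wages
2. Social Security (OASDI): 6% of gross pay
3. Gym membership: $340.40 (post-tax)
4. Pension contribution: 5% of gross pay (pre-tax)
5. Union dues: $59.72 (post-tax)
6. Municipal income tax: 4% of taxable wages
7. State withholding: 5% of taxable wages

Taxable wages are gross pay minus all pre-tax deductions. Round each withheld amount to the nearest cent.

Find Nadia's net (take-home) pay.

$2,332.49

Pension contribution: $3,941.17 × 0.05 = $197.06
Taxable wages = $3,941.17 − $197.06 = $3,744.11
Municipal income tax: $3,744.11 × 0.04 = $149.76
State withholding: $3,744.11 × 0.05 = $187.21
Federal tax withheld: $3,744.11 × 0.117 = $438.06
Social Security (OASDI): $3,941.17 × 0.06 = $236.47
Union dues: $59.72
Gym membership: $340.40
Total deductions = $197.06 + $149.76 + $187.21 + $438.06 + $236.47 + $59.72 + $340.40 = $1,608.68
Net pay = $3,941.17 − $1,608.68 = $2,332.49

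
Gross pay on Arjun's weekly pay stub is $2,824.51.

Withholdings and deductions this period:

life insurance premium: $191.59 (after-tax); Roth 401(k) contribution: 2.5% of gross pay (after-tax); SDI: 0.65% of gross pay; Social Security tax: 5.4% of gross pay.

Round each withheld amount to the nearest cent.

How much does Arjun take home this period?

SDI: $2,824.51 × 0.0065 = $18.36
Social Security tax: $2,824.51 × 0.054 = $152.52
Life insurance premium: $191.59
Roth 401(k) contribution: $2,824.51 × 0.025 = $70.61
Total deductions = $18.36 + $152.52 + $191.59 + $70.61 = $433.08
Net pay = $2,824.51 − $433.08 = $2,391.43

$2,391.43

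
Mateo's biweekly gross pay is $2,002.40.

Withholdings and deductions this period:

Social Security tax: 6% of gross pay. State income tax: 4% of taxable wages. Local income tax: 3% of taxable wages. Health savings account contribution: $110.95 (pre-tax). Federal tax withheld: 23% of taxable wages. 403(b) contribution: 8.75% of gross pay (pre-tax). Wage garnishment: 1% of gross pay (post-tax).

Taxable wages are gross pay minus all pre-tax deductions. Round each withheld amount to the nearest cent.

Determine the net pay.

403(b) contribution: $2,002.40 × 0.0875 = $175.21
Health savings account contribution: $110.95
Pre-tax total = $175.21 + $110.95 = $286.16
Taxable wages = $2,002.40 − $286.16 = $1,716.24
State income tax: $1,716.24 × 0.04 = $68.65
Federal tax withheld: $1,716.24 × 0.23 = $394.74
Local income tax: $1,716.24 × 0.03 = $51.49
Social Security tax: $2,002.40 × 0.06 = $120.14
Wage garnishment: $2,002.40 × 0.01 = $20.02
Total deductions = $175.21 + $110.95 + $68.65 + $394.74 + $51.49 + $120.14 + $20.02 = $941.20
Net pay = $2,002.40 − $941.20 = $1,061.20

$1,061.20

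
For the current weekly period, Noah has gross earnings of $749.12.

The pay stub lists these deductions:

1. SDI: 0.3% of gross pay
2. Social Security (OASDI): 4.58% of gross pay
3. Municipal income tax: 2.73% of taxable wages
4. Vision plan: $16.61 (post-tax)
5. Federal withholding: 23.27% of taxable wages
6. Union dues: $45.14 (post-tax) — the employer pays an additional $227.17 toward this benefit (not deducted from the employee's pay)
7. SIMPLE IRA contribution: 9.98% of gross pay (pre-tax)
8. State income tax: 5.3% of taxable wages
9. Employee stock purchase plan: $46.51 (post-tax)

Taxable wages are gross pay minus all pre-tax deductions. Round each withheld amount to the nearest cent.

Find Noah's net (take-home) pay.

$318.47

SIMPLE IRA contribution: $749.12 × 0.0998 = $74.76
Taxable wages = $749.12 − $74.76 = $674.36
Municipal income tax: $674.36 × 0.0273 = $18.41
State income tax: $674.36 × 0.053 = $35.74
Federal withholding: $674.36 × 0.2327 = $156.92
SDI: $749.12 × 0.003 = $2.25
Social Security (OASDI): $749.12 × 0.0458 = $34.31
Union dues: $45.14
Employee stock purchase plan: $46.51
Vision plan: $16.61
(Employer's $227.17 toward union dues is not withheld from the employee.)
Total deductions = $74.76 + $18.41 + $35.74 + $156.92 + $2.25 + $34.31 + $45.14 + $46.51 + $16.61 = $430.65
Net pay = $749.12 − $430.65 = $318.47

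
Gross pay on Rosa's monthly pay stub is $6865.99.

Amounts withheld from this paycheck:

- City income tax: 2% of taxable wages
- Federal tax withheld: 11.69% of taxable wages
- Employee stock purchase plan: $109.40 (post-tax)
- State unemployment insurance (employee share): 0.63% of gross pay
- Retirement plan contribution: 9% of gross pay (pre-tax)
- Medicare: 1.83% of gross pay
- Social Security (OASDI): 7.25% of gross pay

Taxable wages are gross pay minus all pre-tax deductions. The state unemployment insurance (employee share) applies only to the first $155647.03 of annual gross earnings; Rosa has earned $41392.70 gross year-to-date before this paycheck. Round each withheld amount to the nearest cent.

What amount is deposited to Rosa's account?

$4616.60

Retirement plan contribution: $6865.99 × 0.09 = $617.94
Taxable wages = $6865.99 − $617.94 = $6248.05
City income tax: $6248.05 × 0.02 = $124.96
Federal tax withheld: $6248.05 × 0.1169 = $730.40
State unemployment insurance (employee share): cap not yet reached, full $6865.99 is subject → $6865.99 × 0.0063 = $43.26
Social Security (OASDI): $6865.99 × 0.0725 = $497.78
Medicare: $6865.99 × 0.0183 = $125.65
Employee stock purchase plan: $109.40
Total deductions = $617.94 + $124.96 + $730.40 + $43.26 + $497.78 + $125.65 + $109.40 = $2249.39
Net pay = $6865.99 − $2249.39 = $4616.60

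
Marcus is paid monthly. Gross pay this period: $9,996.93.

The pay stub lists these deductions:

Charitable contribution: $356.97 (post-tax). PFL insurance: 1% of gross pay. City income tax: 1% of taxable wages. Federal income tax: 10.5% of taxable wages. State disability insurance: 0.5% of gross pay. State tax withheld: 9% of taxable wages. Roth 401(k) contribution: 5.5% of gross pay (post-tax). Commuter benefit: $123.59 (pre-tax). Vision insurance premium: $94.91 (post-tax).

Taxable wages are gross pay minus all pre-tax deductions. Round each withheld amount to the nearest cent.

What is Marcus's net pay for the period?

Commuter benefit: $123.59
Taxable wages = $9,996.93 − $123.59 = $9,873.34
Federal income tax: $9,873.34 × 0.105 = $1,036.70
City income tax: $9,873.34 × 0.01 = $98.73
State tax withheld: $9,873.34 × 0.09 = $888.60
State disability insurance: $9,996.93 × 0.005 = $49.98
PFL insurance: $9,996.93 × 0.01 = $99.97
Roth 401(k) contribution: $9,996.93 × 0.055 = $549.83
Vision insurance premium: $94.91
Charitable contribution: $356.97
Total deductions = $123.59 + $1,036.70 + $98.73 + $888.60 + $49.98 + $99.97 + $549.83 + $94.91 + $356.97 = $3,299.28
Net pay = $9,996.93 − $3,299.28 = $6,697.65

$6,697.65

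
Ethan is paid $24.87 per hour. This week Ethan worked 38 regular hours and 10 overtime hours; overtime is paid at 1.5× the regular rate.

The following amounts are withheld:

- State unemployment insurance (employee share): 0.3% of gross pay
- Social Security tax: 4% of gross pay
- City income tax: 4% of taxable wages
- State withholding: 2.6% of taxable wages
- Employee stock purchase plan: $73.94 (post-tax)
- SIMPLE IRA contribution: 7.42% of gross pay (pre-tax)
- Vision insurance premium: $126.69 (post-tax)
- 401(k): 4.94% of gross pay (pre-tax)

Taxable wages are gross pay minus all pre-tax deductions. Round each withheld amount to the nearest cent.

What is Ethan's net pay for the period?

$821.65

Regular pay: 38 × $24.87 = $945.06
Overtime pay: 10 × $24.87 × 1.5 = $373.05
Gross pay = $945.06 + $373.05 = $1,318.11
SIMPLE IRA contribution: $1,318.11 × 0.0742 = $97.80
401(k): $1,318.11 × 0.0494 = $65.11
Pre-tax total = $97.80 + $65.11 = $162.91
Taxable wages = $1,318.11 − $162.91 = $1,155.20
City income tax: $1,155.20 × 0.04 = $46.21
State withholding: $1,155.20 × 0.026 = $30.04
State unemployment insurance (employee share): $1,318.11 × 0.003 = $3.95
Social Security tax: $1,318.11 × 0.04 = $52.72
Vision insurance premium: $126.69
Employee stock purchase plan: $73.94
Total deductions = $97.80 + $65.11 + $46.21 + $30.04 + $3.95 + $52.72 + $126.69 + $73.94 = $496.46
Net pay = $1,318.11 − $496.46 = $821.65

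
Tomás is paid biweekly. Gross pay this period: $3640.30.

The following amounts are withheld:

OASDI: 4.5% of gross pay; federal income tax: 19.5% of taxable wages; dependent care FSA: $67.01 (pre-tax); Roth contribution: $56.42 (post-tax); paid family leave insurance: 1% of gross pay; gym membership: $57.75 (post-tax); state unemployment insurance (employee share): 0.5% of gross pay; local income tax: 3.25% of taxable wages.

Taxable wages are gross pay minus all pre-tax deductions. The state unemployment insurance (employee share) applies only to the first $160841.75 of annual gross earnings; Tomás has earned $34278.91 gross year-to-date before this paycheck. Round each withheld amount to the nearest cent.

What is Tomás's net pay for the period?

Dependent care FSA: $67.01
Taxable wages = $3640.30 − $67.01 = $3573.29
Federal income tax: $3573.29 × 0.195 = $696.79
Local income tax: $3573.29 × 0.0325 = $116.13
OASDI: $3640.30 × 0.045 = $163.81
State unemployment insurance (employee share): cap not yet reached, full $3640.30 is subject → $3640.30 × 0.005 = $18.20
Paid family leave insurance: $3640.30 × 0.01 = $36.40
Gym membership: $57.75
Roth contribution: $56.42
Total deductions = $67.01 + $696.79 + $116.13 + $163.81 + $18.20 + $36.40 + $57.75 + $56.42 = $1212.51
Net pay = $3640.30 − $1212.51 = $2427.79

$2427.79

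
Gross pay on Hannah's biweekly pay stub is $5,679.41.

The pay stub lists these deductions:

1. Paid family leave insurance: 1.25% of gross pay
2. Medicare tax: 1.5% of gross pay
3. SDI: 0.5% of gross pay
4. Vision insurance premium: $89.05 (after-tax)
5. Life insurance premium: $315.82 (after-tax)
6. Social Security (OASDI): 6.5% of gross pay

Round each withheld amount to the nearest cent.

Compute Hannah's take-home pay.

$4,720.80

Paid family leave insurance: $5,679.41 × 0.0125 = $70.99
SDI: $5,679.41 × 0.005 = $28.40
Medicare tax: $5,679.41 × 0.015 = $85.19
Social Security (OASDI): $5,679.41 × 0.065 = $369.16
Vision insurance premium: $89.05
Life insurance premium: $315.82
Total deductions = $70.99 + $28.40 + $85.19 + $369.16 + $89.05 + $315.82 = $958.61
Net pay = $5,679.41 − $958.61 = $4,720.80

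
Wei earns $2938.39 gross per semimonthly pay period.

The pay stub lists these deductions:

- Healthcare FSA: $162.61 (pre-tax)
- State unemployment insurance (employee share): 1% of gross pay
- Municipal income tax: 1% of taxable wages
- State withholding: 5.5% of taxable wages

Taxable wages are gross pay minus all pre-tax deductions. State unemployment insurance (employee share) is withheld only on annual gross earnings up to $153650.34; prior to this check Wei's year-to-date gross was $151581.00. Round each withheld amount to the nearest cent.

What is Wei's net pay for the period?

$2574.66

Healthcare FSA: $162.61
Taxable wages = $2938.39 − $162.61 = $2775.78
State withholding: $2775.78 × 0.055 = $152.67
Municipal income tax: $2775.78 × 0.01 = $27.76
State unemployment insurance (employee share): only $153650.34 − $151581.00 = $2069.34 of this check is subject → $2069.34 × 0.01 = $20.69
Total deductions = $162.61 + $152.67 + $27.76 + $20.69 = $363.73
Net pay = $2938.39 − $363.73 = $2574.66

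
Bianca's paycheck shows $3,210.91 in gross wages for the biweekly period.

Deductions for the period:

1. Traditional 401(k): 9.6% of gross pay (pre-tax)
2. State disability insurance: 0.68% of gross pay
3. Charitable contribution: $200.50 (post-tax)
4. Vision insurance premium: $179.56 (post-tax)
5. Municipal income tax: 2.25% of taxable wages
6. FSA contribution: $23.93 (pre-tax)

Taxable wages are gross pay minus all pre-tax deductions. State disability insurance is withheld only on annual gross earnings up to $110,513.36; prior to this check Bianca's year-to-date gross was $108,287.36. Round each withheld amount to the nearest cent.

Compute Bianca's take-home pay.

$2,418.76

FSA contribution: $23.93
Traditional 401(k): $3,210.91 × 0.096 = $308.25
Pre-tax total = $23.93 + $308.25 = $332.18
Taxable wages = $3,210.91 − $332.18 = $2,878.73
Municipal income tax: $2,878.73 × 0.0225 = $64.77
State disability insurance: only $110,513.36 − $108,287.36 = $2,226.00 of this check is subject → $2,226.00 × 0.0068 = $15.14
Charitable contribution: $200.50
Vision insurance premium: $179.56
Total deductions = $23.93 + $308.25 + $64.77 + $15.14 + $200.50 + $179.56 = $792.15
Net pay = $3,210.91 − $792.15 = $2,418.76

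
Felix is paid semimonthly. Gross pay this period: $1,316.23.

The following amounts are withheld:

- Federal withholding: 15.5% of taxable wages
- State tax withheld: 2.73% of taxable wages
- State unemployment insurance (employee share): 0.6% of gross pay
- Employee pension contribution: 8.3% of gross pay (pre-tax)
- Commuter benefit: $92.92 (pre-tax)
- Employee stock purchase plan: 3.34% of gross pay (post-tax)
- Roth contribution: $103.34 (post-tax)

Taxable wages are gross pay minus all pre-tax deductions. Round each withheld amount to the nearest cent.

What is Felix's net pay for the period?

$755.77

Commuter benefit: $92.92
Employee pension contribution: $1,316.23 × 0.083 = $109.25
Pre-tax total = $92.92 + $109.25 = $202.17
Taxable wages = $1,316.23 − $202.17 = $1,114.06
Federal withholding: $1,114.06 × 0.155 = $172.68
State tax withheld: $1,114.06 × 0.0273 = $30.41
State unemployment insurance (employee share): $1,316.23 × 0.006 = $7.90
Roth contribution: $103.34
Employee stock purchase plan: $1,316.23 × 0.0334 = $43.96
Total deductions = $92.92 + $109.25 + $172.68 + $30.41 + $7.90 + $103.34 + $43.96 = $560.46
Net pay = $1,316.23 − $560.46 = $755.77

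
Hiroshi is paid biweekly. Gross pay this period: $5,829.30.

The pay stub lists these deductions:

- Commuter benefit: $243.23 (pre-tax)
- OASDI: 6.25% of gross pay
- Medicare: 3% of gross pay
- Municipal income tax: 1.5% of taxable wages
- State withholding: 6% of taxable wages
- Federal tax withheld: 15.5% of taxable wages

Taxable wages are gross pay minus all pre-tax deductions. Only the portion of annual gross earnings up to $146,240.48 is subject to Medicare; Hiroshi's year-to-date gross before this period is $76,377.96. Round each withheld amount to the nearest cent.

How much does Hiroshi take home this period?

$3,762.07

Commuter benefit: $243.23
Taxable wages = $5,829.30 − $243.23 = $5,586.07
Federal tax withheld: $5,586.07 × 0.155 = $865.84
State withholding: $5,586.07 × 0.06 = $335.16
Municipal income tax: $5,586.07 × 0.015 = $83.79
OASDI: $5,829.30 × 0.0625 = $364.33
Medicare: cap not yet reached, full $5,829.30 is subject → $5,829.30 × 0.03 = $174.88
Total deductions = $243.23 + $865.84 + $335.16 + $83.79 + $364.33 + $174.88 = $2,067.23
Net pay = $5,829.30 − $2,067.23 = $3,762.07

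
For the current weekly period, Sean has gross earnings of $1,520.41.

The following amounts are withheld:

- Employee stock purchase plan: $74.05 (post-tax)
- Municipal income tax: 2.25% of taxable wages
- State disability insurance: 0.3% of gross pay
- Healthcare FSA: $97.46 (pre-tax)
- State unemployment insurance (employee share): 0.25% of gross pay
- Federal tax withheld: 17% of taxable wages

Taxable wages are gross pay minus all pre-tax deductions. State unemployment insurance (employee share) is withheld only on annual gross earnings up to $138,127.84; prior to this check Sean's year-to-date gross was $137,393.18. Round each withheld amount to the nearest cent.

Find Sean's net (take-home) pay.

Healthcare FSA: $97.46
Taxable wages = $1,520.41 − $97.46 = $1,422.95
Municipal income tax: $1,422.95 × 0.0225 = $32.02
Federal tax withheld: $1,422.95 × 0.17 = $241.90
State unemployment insurance (employee share): only $138,127.84 − $137,393.18 = $734.66 of this check is subject → $734.66 × 0.0025 = $1.84
State disability insurance: $1,520.41 × 0.003 = $4.56
Employee stock purchase plan: $74.05
Total deductions = $97.46 + $32.02 + $241.90 + $1.84 + $4.56 + $74.05 = $451.83
Net pay = $1,520.41 − $451.83 = $1,068.58

$1,068.58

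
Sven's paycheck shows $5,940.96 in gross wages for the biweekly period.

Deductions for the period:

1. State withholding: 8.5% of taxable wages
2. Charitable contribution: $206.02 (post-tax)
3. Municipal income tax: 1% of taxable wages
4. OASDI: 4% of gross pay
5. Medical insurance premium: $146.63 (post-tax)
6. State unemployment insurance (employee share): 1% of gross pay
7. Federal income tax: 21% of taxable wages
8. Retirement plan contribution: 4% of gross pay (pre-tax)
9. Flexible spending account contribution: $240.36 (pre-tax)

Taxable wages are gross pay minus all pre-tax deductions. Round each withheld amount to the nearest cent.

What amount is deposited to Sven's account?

$3,147.06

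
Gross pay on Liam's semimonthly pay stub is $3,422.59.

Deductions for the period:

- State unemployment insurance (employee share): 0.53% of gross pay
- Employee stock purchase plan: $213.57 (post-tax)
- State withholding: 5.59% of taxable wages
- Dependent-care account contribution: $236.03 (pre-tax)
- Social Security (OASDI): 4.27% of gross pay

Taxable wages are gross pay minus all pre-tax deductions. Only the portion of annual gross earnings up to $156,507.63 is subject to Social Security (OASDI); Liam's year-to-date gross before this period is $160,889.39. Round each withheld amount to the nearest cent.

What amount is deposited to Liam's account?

Dependent-care account contribution: $236.03
Taxable wages = $3,422.59 − $236.03 = $3,186.56
State withholding: $3,186.56 × 0.0559 = $178.13
State unemployment insurance (employee share): $3,422.59 × 0.0053 = $18.14
Social Security (OASDI): annual cap $156,507.63 already reached (YTD $160,889.39), so $0.00
Employee stock purchase plan: $213.57
Total deductions = $236.03 + $178.13 + $18.14 + $0.00 + $213.57 = $645.87
Net pay = $3,422.59 − $645.87 = $2,776.72

$2,776.72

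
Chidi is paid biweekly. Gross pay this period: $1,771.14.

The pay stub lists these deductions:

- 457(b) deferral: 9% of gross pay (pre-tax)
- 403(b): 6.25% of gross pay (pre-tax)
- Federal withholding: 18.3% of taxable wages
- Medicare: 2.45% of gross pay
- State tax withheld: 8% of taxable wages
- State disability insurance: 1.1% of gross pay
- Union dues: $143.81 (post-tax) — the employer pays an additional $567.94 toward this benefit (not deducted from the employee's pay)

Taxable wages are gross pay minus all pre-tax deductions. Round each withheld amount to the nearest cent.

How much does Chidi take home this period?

403(b): $1,771.14 × 0.0625 = $110.70
457(b) deferral: $1,771.14 × 0.09 = $159.40
Pre-tax total = $110.70 + $159.40 = $270.10
Taxable wages = $1,771.14 − $270.10 = $1,501.04
Federal withholding: $1,501.04 × 0.183 = $274.69
State tax withheld: $1,501.04 × 0.08 = $120.08
Medicare: $1,771.14 × 0.0245 = $43.39
State disability insurance: $1,771.14 × 0.011 = $19.48
Union dues: $143.81
(Employer's $567.94 toward union dues is not withheld from the employee.)
Total deductions = $110.70 + $159.40 + $274.69 + $120.08 + $43.39 + $19.48 + $143.81 = $871.55
Net pay = $1,771.14 − $871.55 = $899.59

$899.59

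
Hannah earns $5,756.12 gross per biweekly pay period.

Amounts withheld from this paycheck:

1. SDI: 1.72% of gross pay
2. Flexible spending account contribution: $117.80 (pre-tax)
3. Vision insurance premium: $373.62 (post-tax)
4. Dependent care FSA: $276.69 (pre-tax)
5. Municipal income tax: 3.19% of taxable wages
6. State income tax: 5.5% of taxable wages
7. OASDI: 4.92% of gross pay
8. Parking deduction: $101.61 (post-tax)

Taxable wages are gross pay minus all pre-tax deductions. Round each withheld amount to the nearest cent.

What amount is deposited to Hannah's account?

$4,038.26

Flexible spending account contribution: $117.80
Dependent care FSA: $276.69
Pre-tax total = $117.80 + $276.69 = $394.49
Taxable wages = $5,756.12 − $394.49 = $5,361.63
Municipal income tax: $5,361.63 × 0.0319 = $171.04
State income tax: $5,361.63 × 0.055 = $294.89
OASDI: $5,756.12 × 0.0492 = $283.20
SDI: $5,756.12 × 0.0172 = $99.01
Vision insurance premium: $373.62
Parking deduction: $101.61
Total deductions = $117.80 + $276.69 + $171.04 + $294.89 + $283.20 + $99.01 + $373.62 + $101.61 = $1,717.86
Net pay = $5,756.12 − $1,717.86 = $4,038.26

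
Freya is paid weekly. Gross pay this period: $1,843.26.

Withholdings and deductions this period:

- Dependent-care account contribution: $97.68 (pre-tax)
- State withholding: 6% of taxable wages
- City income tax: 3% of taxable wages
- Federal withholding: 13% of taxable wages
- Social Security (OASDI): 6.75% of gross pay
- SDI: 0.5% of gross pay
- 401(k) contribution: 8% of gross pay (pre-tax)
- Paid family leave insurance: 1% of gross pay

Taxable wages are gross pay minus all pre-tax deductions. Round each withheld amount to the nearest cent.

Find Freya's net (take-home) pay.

$1,094.46

401(k) contribution: $1,843.26 × 0.08 = $147.46
Dependent-care account contribution: $97.68
Pre-tax total = $147.46 + $97.68 = $245.14
Taxable wages = $1,843.26 − $245.14 = $1,598.12
Federal withholding: $1,598.12 × 0.13 = $207.76
State withholding: $1,598.12 × 0.06 = $95.89
City income tax: $1,598.12 × 0.03 = $47.94
Social Security (OASDI): $1,843.26 × 0.0675 = $124.42
SDI: $1,843.26 × 0.005 = $9.22
Paid family leave insurance: $1,843.26 × 0.01 = $18.43
Total deductions = $147.46 + $97.68 + $207.76 + $95.89 + $47.94 + $124.42 + $9.22 + $18.43 = $748.80
Net pay = $1,843.26 − $748.80 = $1,094.46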